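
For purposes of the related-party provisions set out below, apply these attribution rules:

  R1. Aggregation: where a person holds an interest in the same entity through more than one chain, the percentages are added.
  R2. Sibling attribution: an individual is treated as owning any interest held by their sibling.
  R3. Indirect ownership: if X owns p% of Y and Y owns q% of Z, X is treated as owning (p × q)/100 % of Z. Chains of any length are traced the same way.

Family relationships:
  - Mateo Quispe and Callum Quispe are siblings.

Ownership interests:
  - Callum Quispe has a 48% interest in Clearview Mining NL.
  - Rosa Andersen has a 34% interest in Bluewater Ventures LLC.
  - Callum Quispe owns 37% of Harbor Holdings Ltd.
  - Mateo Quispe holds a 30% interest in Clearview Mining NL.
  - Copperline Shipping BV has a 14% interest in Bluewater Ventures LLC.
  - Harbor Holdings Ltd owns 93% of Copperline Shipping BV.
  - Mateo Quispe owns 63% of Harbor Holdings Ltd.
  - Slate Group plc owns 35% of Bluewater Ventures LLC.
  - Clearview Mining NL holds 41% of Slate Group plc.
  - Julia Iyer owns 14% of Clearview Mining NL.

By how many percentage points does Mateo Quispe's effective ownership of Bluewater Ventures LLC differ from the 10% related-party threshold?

14.213

By sibling attribution (R2), Mateo Quispe is treated as also owning Callum Quispe's interest in Clearview Mining NL, giving 30% + 48% = 78%.
By sibling attribution (R2), Mateo Quispe is treated as also owning Callum Quispe's interest in Harbor Holdings Ltd, giving 63% + 37% = 100%.
Chain via Clearview Mining NL → Slate Group plc (R3): 78% × 41% × 35% = 11.193% of Bluewater Ventures LLC.
Chain via Harbor Holdings Ltd → Copperline Shipping BV (R3): 100% × 93% × 14% = 13.02% of Bluewater Ventures LLC.
Aggregating (R1): 11.193% + 13.02% = 24.213%.
24.213% exceeds the 10% threshold by 14.213 percentage points.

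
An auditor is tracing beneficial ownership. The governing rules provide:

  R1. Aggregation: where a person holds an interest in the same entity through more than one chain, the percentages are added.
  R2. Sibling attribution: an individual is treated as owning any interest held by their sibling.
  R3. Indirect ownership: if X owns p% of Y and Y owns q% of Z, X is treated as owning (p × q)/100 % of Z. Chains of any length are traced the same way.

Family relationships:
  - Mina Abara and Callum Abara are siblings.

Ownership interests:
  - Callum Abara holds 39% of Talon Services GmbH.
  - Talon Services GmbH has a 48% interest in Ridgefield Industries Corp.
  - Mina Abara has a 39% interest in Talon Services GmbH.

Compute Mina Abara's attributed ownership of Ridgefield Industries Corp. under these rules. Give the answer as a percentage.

37.44%

By sibling attribution (R2), Mina Abara is treated as also owning Callum Abara's interest in Talon Services GmbH, giving 39% + 39% = 78%.
Chain via Talon Services GmbH (R3): 78% × 48% = 37.44% of Ridgefield Industries Corp.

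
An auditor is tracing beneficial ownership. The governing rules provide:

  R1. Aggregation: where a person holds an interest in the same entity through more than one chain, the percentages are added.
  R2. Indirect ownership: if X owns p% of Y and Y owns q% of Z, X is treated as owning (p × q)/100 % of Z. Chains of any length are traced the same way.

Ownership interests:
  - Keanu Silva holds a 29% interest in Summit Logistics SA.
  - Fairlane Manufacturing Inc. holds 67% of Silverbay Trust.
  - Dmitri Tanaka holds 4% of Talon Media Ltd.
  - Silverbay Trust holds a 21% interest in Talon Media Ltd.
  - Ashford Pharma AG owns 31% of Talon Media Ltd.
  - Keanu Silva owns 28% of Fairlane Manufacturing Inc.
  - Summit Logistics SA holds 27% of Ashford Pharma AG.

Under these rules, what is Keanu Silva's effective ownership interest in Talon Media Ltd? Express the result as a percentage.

Chain via Summit Logistics SA → Ashford Pharma AG (R2): 29% × 27% × 31% = 2.4273% of Talon Media Ltd.
Chain via Fairlane Manufacturing Inc. → Silverbay Trust (R2): 28% × 67% × 21% = 3.9396% of Talon Media Ltd.
Aggregating (R1): 2.4273% + 3.9396% = 6.3669%.

6.3669%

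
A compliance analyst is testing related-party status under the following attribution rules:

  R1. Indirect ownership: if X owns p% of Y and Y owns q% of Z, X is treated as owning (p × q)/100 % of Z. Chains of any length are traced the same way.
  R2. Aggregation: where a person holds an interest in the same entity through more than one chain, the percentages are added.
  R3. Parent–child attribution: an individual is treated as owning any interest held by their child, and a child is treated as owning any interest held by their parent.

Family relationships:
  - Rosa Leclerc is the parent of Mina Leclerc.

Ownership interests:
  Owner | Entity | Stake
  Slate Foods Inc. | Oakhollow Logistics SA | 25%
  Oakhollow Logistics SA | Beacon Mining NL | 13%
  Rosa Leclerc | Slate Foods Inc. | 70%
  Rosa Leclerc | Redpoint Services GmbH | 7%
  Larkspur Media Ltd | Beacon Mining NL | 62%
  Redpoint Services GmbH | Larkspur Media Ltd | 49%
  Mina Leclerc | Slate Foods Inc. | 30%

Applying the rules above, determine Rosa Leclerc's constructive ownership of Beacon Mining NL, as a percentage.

By parent–child attribution (R3), Rosa Leclerc is treated as also owning Mina Leclerc's interest in Slate Foods Inc, giving 70% + 30% = 100%.
Chain via Redpoint Services GmbH → Larkspur Media Ltd (R1): 7% × 49% × 62% = 2.1266% of Beacon Mining NL.
Chain via Slate Foods Inc. → Oakhollow Logistics SA (R1): 100% × 25% × 13% = 3.25% of Beacon Mining NL.
Aggregating (R2): 2.1266% + 3.25% = 5.3766%.

5.3766%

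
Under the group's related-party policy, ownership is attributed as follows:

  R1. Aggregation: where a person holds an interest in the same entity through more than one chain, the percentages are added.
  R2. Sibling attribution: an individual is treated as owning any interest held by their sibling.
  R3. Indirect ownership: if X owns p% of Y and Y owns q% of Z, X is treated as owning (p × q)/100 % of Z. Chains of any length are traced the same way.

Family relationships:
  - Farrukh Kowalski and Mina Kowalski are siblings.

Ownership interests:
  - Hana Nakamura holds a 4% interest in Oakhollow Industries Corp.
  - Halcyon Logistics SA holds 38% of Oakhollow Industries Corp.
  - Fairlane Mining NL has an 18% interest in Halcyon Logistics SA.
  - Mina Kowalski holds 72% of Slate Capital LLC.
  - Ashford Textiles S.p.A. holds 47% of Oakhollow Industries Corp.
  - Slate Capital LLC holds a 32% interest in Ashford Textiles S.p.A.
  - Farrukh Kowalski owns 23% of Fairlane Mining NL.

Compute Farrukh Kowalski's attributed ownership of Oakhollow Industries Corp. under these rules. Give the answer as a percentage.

12.402%

By sibling attribution (R2), Farrukh Kowalski is treated as owning Mina Kowalski's 72% interest in Slate Capital LLC.
Chain via Fairlane Mining NL → Halcyon Logistics SA (R3): 23% × 18% × 38% = 1.5732% of Oakhollow Industries Corp.
Chain via Slate Capital LLC → Ashford Textiles S.p.A. (R3): 72% × 32% × 47% = 10.8288% of Oakhollow Industries Corp.
Aggregating (R1): 1.5732% + 10.8288% = 12.402%.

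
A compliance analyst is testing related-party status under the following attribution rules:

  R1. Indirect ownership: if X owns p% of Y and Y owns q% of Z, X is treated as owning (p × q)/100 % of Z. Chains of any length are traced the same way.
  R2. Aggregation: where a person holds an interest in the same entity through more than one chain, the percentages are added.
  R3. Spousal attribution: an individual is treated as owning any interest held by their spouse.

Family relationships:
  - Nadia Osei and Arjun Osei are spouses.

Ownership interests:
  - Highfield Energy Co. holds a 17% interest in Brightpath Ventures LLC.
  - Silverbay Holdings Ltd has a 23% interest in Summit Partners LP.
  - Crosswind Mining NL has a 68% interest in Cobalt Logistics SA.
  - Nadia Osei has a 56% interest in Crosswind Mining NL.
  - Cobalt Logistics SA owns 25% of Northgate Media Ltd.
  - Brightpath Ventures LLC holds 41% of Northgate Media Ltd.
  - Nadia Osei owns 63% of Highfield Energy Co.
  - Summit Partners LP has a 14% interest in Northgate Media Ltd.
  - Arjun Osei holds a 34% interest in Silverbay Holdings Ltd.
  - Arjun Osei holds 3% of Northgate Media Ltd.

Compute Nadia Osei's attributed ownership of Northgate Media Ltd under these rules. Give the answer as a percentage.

By spousal attribution (R3), Nadia Osei is treated as owning Arjun Osei's 34% interest in Silverbay Holdings Ltd.
By spousal attribution (R3), Nadia Osei is treated as owning Arjun Osei's 3% interest in Northgate Media Ltd.
Chain via Crosswind Mining NL → Cobalt Logistics SA (R1): 56% × 68% × 25% = 9.52% of Northgate Media Ltd.
Chain via Highfield Energy Co. → Brightpath Ventures LLC (R1): 63% × 17% × 41% = 4.3911% of Northgate Media Ltd.
Chain via Silverbay Holdings Ltd → Summit Partners LP (R1): 34% × 23% × 14% = 1.0948% of Northgate Media Ltd.
Direct interest in Northgate Media Ltd: 3%.
Aggregating (R2): 9.52% + 4.3911% + 1.0948% + 3% = 18.0059%.

18.0059%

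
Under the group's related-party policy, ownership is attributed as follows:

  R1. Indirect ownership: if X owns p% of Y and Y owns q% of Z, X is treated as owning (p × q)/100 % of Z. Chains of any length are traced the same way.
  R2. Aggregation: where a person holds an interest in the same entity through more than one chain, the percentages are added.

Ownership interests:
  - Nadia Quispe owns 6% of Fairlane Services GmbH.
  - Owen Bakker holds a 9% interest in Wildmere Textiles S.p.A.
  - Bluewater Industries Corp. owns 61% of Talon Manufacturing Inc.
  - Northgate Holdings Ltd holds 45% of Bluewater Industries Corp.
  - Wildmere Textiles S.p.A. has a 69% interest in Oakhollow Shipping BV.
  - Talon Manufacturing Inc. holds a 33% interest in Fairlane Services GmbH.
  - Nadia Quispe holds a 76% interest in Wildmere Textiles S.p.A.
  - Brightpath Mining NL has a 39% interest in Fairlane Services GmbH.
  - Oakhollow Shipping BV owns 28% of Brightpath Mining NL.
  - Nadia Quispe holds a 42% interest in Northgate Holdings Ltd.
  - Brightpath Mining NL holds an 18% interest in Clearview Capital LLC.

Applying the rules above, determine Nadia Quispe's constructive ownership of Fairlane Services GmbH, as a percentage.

Chain via Northgate Holdings Ltd → Bluewater Industries Corp. → Talon Manufacturing Inc. (R1): 42% × 45% × 61% × 33% = 3.80457% of Fairlane Services GmbH.
Chain via Wildmere Textiles S.p.A. → Oakhollow Shipping BV → Brightpath Mining NL (R1): 76% × 69% × 28% × 39% = 5.726448% of Fairlane Services GmbH.
Direct interest in Fairlane Services GmbH: 6%.
Aggregating (R2): 3.80457% + 5.726448% + 6% = 15.531018%.

15.531018%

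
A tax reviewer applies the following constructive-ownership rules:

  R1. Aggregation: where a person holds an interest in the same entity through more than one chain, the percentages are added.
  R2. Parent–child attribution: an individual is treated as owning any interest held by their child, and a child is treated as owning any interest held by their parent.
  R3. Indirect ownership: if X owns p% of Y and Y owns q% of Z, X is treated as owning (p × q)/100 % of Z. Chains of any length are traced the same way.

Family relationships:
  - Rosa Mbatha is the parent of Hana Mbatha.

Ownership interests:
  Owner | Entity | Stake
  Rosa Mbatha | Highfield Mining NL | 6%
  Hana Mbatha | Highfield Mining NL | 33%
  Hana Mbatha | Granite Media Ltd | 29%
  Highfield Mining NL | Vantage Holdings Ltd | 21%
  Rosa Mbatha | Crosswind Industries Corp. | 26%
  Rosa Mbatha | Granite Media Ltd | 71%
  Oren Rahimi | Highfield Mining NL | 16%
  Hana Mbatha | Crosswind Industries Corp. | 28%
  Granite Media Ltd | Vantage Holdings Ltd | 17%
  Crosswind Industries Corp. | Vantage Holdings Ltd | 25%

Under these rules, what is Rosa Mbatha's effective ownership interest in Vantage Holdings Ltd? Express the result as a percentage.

38.69%

By parent–child attribution (R2), Rosa Mbatha is treated as also owning Hana Mbatha's interest in Granite Media Ltd, giving 71% + 29% = 100%.
By parent–child attribution (R2), Rosa Mbatha is treated as also owning Hana Mbatha's interest in Crosswind Industries Corp, giving 26% + 28% = 54%.
By parent–child attribution (R2), Rosa Mbatha is treated as also owning Hana Mbatha's interest in Highfield Mining NL, giving 6% + 33% = 39%.
Chain via Granite Media Ltd (R3): 100% × 17% = 17% of Vantage Holdings Ltd.
Chain via Crosswind Industries Corp. (R3): 54% × 25% = 13.5% of Vantage Holdings Ltd.
Chain via Highfield Mining NL (R3): 39% × 21% = 8.19% of Vantage Holdings Ltd.
Aggregating (R1): 17% + 13.5% + 8.19% = 38.69%.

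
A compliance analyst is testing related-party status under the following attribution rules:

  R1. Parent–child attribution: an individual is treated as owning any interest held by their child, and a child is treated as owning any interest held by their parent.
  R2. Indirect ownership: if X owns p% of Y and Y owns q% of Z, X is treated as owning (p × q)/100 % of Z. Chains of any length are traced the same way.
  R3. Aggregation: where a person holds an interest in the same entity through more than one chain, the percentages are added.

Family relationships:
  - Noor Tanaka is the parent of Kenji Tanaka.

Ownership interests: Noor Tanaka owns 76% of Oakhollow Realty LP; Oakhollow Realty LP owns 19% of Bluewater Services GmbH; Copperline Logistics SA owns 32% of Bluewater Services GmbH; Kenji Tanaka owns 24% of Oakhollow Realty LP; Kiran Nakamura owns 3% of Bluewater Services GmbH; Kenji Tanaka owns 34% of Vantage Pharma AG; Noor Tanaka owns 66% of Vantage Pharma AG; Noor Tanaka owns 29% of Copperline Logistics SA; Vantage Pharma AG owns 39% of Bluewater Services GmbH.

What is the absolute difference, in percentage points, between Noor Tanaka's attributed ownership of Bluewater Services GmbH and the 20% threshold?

47.28

By parent–child attribution (R1), Noor Tanaka is treated as also owning Kenji Tanaka's interest in Vantage Pharma AG, giving 66% + 34% = 100%.
By parent–child attribution (R1), Noor Tanaka is treated as also owning Kenji Tanaka's interest in Oakhollow Realty LP, giving 76% + 24% = 100%.
Chain via Vantage Pharma AG (R2): 100% × 39% = 39% of Bluewater Services GmbH.
Chain via Oakhollow Realty LP (R2): 100% × 19% = 19% of Bluewater Services GmbH.
Chain via Copperline Logistics SA (R2): 29% × 32% = 9.28% of Bluewater Services GmbH.
Aggregating (R3): 39% + 19% + 9.28% = 67.28%.
67.28% exceeds the 20% threshold by 47.28 percentage points.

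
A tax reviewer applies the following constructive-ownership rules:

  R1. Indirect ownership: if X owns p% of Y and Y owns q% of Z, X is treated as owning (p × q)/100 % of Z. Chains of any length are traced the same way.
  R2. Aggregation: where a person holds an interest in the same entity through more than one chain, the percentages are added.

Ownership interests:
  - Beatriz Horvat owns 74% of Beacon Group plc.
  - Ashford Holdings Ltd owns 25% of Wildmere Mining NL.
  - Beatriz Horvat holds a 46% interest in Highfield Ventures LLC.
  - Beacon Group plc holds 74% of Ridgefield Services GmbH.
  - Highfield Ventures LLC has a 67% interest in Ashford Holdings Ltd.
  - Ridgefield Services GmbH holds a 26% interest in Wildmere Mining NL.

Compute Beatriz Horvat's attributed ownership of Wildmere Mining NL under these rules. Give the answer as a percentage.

21.9426%

Chain via Beacon Group plc → Ridgefield Services GmbH (R1): 74% × 74% × 26% = 14.2376% of Wildmere Mining NL.
Chain via Highfield Ventures LLC → Ashford Holdings Ltd (R1): 46% × 67% × 25% = 7.705% of Wildmere Mining NL.
Aggregating (R2): 14.2376% + 7.705% = 21.9426%.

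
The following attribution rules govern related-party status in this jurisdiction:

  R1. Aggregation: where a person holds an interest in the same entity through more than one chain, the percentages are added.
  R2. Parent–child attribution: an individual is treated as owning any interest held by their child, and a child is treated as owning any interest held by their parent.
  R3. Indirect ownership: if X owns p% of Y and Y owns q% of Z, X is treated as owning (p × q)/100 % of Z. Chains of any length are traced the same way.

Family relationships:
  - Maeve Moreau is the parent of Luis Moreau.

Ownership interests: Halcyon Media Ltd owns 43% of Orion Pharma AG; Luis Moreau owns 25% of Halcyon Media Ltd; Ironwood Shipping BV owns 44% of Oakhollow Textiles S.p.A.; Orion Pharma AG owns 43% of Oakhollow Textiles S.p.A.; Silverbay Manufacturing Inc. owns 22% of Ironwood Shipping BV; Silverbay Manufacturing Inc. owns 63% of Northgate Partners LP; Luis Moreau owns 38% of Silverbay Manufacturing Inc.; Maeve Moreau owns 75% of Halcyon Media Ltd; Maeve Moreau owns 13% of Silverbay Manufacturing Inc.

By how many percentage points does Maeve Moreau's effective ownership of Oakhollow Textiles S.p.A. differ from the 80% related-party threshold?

56.5732

By parent–child attribution (R2), Maeve Moreau is treated as also owning Luis Moreau's interest in Silverbay Manufacturing Inc, giving 13% + 38% = 51%.
By parent–child attribution (R2), Maeve Moreau is treated as also owning Luis Moreau's interest in Halcyon Media Ltd, giving 75% + 25% = 100%.
Chain via Silverbay Manufacturing Inc. → Ironwood Shipping BV (R3): 51% × 22% × 44% = 4.9368% of Oakhollow Textiles S.p.A.
Chain via Halcyon Media Ltd → Orion Pharma AG (R3): 100% × 43% × 43% = 18.49% of Oakhollow Textiles S.p.A.
Aggregating (R1): 4.9368% + 18.49% = 23.4268%.
23.4268% falls short of the 80% threshold by 56.5732 percentage points.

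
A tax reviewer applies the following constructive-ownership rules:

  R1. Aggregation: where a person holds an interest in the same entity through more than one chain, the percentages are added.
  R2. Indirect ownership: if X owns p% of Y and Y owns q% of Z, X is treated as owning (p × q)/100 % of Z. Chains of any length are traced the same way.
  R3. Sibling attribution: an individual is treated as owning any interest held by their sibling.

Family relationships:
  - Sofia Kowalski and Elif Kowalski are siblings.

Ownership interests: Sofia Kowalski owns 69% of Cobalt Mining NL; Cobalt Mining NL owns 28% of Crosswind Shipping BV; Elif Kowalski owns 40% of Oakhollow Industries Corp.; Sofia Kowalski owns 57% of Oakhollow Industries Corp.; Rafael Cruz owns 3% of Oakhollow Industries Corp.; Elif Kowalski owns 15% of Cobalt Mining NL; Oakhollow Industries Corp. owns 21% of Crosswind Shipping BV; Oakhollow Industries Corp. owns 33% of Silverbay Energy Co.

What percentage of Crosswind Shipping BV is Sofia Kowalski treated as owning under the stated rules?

By sibling attribution (R3), Sofia Kowalski is treated as also owning Elif Kowalski's interest in Oakhollow Industries Corp, giving 57% + 40% = 97%.
By sibling attribution (R3), Sofia Kowalski is treated as also owning Elif Kowalski's interest in Cobalt Mining NL, giving 69% + 15% = 84%.
Chain via Oakhollow Industries Corp. (R2): 97% × 21% = 20.37% of Crosswind Shipping BV.
Chain via Cobalt Mining NL (R2): 84% × 28% = 23.52% of Crosswind Shipping BV.
Aggregating (R1): 20.37% + 23.52% = 43.89%.

43.89%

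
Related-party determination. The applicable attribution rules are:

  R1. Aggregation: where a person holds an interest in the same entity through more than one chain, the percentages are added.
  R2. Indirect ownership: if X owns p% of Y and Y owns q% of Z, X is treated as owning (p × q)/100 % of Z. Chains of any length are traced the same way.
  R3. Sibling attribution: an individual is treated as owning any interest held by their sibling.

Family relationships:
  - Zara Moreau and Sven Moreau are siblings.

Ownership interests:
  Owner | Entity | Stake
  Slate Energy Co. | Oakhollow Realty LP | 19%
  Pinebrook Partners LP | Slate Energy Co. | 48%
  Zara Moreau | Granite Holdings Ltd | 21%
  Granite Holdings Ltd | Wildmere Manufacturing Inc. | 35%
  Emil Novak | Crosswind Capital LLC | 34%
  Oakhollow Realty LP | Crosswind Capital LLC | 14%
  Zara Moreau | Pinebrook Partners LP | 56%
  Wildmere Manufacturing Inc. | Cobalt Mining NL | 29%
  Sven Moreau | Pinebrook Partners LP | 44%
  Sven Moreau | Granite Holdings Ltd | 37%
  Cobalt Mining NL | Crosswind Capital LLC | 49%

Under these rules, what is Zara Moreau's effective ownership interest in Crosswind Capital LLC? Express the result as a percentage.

4.16143%

By sibling attribution (R3), Zara Moreau is treated as also owning Sven Moreau's interest in Granite Holdings Ltd, giving 21% + 37% = 58%.
By sibling attribution (R3), Zara Moreau is treated as also owning Sven Moreau's interest in Pinebrook Partners LP, giving 56% + 44% = 100%.
Chain via Granite Holdings Ltd → Wildmere Manufacturing Inc. → Cobalt Mining NL (R2): 58% × 35% × 29% × 49% = 2.88463% of Crosswind Capital LLC.
Chain via Pinebrook Partners LP → Slate Energy Co. → Oakhollow Realty LP (R2): 100% × 48% × 19% × 14% = 1.2768% of Crosswind Capital LLC.
Aggregating (R1): 2.88463% + 1.2768% = 4.16143%.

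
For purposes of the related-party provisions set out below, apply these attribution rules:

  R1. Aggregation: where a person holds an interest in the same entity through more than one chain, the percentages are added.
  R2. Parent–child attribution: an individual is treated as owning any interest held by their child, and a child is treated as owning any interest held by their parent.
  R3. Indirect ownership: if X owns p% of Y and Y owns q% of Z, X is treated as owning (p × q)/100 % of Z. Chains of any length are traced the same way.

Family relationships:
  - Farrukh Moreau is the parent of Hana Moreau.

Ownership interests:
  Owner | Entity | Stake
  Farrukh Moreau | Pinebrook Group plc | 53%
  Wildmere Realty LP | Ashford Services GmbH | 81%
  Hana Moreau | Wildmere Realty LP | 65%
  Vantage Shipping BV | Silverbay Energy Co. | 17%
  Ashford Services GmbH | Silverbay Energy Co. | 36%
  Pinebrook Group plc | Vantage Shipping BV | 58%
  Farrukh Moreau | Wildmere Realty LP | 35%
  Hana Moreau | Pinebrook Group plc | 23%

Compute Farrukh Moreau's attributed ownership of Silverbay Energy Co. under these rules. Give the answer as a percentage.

36.6536%

By parent–child attribution (R2), Farrukh Moreau is treated as also owning Hana Moreau's interest in Wildmere Realty LP, giving 35% + 65% = 100%.
By parent–child attribution (R2), Farrukh Moreau is treated as also owning Hana Moreau's interest in Pinebrook Group plc, giving 53% + 23% = 76%.
Chain via Wildmere Realty LP → Ashford Services GmbH (R3): 100% × 81% × 36% = 29.16% of Silverbay Energy Co.
Chain via Pinebrook Group plc → Vantage Shipping BV (R3): 76% × 58% × 17% = 7.4936% of Silverbay Energy Co.
Aggregating (R1): 29.16% + 7.4936% = 36.6536%.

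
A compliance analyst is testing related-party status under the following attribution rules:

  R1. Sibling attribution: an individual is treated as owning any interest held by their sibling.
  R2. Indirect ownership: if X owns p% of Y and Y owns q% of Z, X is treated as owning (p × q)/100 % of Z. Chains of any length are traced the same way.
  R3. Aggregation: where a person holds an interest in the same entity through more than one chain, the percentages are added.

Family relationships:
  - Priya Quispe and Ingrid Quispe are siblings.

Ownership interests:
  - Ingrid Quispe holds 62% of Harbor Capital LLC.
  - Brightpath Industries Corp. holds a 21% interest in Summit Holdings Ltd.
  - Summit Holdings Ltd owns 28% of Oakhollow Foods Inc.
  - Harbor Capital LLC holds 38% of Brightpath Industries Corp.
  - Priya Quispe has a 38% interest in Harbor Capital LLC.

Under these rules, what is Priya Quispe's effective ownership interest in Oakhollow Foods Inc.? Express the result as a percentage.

By sibling attribution (R1), Priya Quispe is treated as also owning Ingrid Quispe's interest in Harbor Capital LLC, giving 38% + 62% = 100%.
Chain via Harbor Capital LLC → Brightpath Industries Corp. → Summit Holdings Ltd (R2): 100% × 38% × 21% × 28% = 2.2344% of Oakhollow Foods Inc.

2.2344%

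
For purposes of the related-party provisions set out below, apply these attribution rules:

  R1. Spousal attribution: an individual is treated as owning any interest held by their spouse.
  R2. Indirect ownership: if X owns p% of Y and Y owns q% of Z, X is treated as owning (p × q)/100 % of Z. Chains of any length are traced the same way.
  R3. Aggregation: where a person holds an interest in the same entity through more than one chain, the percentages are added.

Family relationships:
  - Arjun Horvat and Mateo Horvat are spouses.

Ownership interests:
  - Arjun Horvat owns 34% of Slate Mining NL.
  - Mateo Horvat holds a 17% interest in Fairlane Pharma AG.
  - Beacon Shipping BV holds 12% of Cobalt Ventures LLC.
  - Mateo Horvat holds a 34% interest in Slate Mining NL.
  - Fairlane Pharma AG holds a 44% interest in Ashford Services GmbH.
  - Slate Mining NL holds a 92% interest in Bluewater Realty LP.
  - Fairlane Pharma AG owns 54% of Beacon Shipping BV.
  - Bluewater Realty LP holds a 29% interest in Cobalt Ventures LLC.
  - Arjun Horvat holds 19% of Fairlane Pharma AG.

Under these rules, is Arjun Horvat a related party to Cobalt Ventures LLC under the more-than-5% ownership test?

By spousal attribution (R1), Arjun Horvat is treated as also owning Mateo Horvat's interest in Slate Mining NL, giving 34% + 34% = 68%.
By spousal attribution (R1), Arjun Horvat is treated as also owning Mateo Horvat's interest in Fairlane Pharma AG, giving 19% + 17% = 36%.
Chain via Slate Mining NL → Bluewater Realty LP (R2): 68% × 92% × 29% = 18.1424% of Cobalt Ventures LLC.
Chain via Fairlane Pharma AG → Beacon Shipping BV (R2): 36% × 54% × 12% = 2.3328% of Cobalt Ventures LLC.
Aggregating (R3): 18.1424% + 2.3328% = 20.4752%.
20.4752% exceeds the 5% threshold, so Arjun is a related party to Cobalt Ventures LLC.

Yes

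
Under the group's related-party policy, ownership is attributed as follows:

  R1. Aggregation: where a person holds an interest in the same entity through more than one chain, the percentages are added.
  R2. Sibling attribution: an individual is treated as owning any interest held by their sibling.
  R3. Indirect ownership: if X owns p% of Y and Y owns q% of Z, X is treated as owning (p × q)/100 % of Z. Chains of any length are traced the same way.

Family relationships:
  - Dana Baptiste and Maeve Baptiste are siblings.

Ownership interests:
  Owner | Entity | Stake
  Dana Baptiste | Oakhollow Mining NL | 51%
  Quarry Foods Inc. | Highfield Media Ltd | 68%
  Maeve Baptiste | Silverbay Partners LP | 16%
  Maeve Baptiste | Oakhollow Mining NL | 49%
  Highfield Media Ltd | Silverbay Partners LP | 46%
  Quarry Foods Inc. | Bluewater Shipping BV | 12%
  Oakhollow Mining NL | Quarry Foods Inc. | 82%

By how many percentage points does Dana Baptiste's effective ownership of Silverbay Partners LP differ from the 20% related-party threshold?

21.6496

By sibling attribution (R2), Dana Baptiste is treated as also owning Maeve Baptiste's interest in Oakhollow Mining NL, giving 51% + 49% = 100%.
By sibling attribution (R2), Dana Baptiste is treated as owning Maeve Baptiste's 16% interest in Silverbay Partners LP.
Chain via Oakhollow Mining NL → Quarry Foods Inc. → Highfield Media Ltd (R3): 100% × 82% × 68% × 46% = 25.6496% of Silverbay Partners LP.
Direct interest in Silverbay Partners LP: 16%.
Aggregating (R1): 25.6496% + 16% = 41.6496%.
41.6496% exceeds the 20% threshold by 21.6496 percentage points.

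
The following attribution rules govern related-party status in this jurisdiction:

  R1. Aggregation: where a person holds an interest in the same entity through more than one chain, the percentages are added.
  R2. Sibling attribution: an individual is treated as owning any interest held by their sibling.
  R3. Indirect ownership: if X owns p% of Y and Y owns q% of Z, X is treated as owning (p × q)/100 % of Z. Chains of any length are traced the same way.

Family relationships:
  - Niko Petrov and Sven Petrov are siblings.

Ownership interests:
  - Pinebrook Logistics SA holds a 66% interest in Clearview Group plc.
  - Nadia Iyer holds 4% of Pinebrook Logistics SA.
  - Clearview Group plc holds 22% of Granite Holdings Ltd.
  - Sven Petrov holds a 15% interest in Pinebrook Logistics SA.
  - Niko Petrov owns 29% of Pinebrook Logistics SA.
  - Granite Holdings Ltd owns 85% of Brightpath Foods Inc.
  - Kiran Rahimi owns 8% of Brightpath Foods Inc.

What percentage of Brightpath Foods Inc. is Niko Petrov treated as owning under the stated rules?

By sibling attribution (R2), Niko Petrov is treated as also owning Sven Petrov's interest in Pinebrook Logistics SA, giving 29% + 15% = 44%.
Chain via Pinebrook Logistics SA → Clearview Group plc → Granite Holdings Ltd (R3): 44% × 66% × 22% × 85% = 5.43048% of Brightpath Foods Inc.

5.43048%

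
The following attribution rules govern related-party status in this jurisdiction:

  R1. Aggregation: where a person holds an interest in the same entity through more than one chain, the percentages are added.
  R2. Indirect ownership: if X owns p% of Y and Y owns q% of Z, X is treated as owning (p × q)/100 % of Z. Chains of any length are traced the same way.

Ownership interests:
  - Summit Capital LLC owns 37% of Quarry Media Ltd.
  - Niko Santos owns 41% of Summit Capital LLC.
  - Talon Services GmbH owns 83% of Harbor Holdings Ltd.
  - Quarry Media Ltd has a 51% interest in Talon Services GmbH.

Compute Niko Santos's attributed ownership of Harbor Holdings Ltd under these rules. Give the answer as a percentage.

Chain via Summit Capital LLC → Quarry Media Ltd → Talon Services GmbH (R2): 41% × 37% × 51% × 83% = 6.421461% of Harbor Holdings Ltd.

6.421461%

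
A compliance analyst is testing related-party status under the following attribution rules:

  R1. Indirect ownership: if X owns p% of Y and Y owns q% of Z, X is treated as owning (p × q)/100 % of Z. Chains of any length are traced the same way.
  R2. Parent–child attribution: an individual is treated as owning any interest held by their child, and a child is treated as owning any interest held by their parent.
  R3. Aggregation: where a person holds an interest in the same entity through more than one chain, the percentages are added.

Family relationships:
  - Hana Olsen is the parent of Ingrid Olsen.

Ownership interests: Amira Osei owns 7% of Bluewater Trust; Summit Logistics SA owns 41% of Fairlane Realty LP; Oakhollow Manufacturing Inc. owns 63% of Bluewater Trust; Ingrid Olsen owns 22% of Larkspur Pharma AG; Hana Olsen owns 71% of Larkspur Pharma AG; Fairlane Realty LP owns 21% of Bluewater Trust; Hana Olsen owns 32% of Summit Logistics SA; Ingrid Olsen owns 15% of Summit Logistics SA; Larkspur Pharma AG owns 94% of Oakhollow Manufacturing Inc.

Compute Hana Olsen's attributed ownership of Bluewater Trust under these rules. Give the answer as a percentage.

59.1213%

By parent–child attribution (R2), Hana Olsen is treated as also owning Ingrid Olsen's interest in Summit Logistics SA, giving 32% + 15% = 47%.
By parent–child attribution (R2), Hana Olsen is treated as also owning Ingrid Olsen's interest in Larkspur Pharma AG, giving 71% + 22% = 93%.
Chain via Summit Logistics SA → Fairlane Realty LP (R1): 47% × 41% × 21% = 4.0467% of Bluewater Trust.
Chain via Larkspur Pharma AG → Oakhollow Manufacturing Inc. (R1): 93% × 94% × 63% = 55.0746% of Bluewater Trust.
Aggregating (R3): 4.0467% + 55.0746% = 59.1213%.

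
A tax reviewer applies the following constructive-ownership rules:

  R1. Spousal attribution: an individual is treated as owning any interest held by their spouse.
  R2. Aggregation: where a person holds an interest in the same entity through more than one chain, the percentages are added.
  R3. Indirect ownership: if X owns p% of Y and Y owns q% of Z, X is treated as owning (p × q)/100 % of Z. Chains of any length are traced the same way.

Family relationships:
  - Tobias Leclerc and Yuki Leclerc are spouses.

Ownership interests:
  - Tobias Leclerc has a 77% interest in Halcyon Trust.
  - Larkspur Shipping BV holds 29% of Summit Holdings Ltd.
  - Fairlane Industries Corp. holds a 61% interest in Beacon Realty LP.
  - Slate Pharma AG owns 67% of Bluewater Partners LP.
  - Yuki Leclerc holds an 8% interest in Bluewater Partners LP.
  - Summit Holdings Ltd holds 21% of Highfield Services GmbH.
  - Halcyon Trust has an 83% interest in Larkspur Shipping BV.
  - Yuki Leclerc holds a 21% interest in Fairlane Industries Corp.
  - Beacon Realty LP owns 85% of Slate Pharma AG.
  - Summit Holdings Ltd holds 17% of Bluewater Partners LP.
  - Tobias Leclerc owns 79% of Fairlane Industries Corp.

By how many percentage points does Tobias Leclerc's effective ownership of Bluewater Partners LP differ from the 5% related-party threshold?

40.890263

By spousal attribution (R1), Tobias Leclerc is treated as also owning Yuki Leclerc's interest in Fairlane Industries Corp, giving 79% + 21% = 100%.
By spousal attribution (R1), Tobias Leclerc is treated as owning Yuki Leclerc's 8% interest in Bluewater Partners LP.
Chain via Fairlane Industries Corp. → Beacon Realty LP → Slate Pharma AG (R3): 100% × 61% × 85% × 67% = 34.7395% of Bluewater Partners LP.
Chain via Halcyon Trust → Larkspur Shipping BV → Summit Holdings Ltd (R3): 77% × 83% × 29% × 17% = 3.150763% of Bluewater Partners LP.
Direct interest in Bluewater Partners LP: 8%.
Aggregating (R2): 34.7395% + 3.150763% + 8% = 45.890263%.
45.890263% exceeds the 5% threshold by 40.890263 percentage points.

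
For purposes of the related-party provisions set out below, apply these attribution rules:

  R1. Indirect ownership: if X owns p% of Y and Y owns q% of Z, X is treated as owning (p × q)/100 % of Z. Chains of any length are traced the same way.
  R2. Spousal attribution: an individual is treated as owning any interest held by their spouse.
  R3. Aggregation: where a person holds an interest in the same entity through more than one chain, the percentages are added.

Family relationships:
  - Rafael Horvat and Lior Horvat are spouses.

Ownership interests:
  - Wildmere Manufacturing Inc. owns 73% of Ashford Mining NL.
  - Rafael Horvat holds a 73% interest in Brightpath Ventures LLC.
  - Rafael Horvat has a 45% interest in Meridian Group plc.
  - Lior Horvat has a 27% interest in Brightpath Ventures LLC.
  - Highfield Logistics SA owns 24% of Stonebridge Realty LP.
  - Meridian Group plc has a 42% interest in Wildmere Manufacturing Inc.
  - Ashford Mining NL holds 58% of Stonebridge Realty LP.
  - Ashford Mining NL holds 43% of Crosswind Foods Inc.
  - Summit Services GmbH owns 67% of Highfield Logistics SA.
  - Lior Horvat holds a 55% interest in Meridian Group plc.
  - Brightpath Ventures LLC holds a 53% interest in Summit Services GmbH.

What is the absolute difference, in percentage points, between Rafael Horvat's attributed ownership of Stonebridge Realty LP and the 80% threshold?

By spousal attribution (R2), Rafael Horvat is treated as also owning Lior Horvat's interest in Brightpath Ventures LLC, giving 73% + 27% = 100%.
By spousal attribution (R2), Rafael Horvat is treated as also owning Lior Horvat's interest in Meridian Group plc, giving 45% + 55% = 100%.
Chain via Brightpath Ventures LLC → Summit Services GmbH → Highfield Logistics SA (R1): 100% × 53% × 67% × 24% = 8.5224% of Stonebridge Realty LP.
Chain via Meridian Group plc → Wildmere Manufacturing Inc. → Ashford Mining NL (R1): 100% × 42% × 73% × 58% = 17.7828% of Stonebridge Realty LP.
Aggregating (R3): 8.5224% + 17.7828% = 26.3052%.
26.3052% falls short of the 80% threshold by 53.6948 percentage points.

53.6948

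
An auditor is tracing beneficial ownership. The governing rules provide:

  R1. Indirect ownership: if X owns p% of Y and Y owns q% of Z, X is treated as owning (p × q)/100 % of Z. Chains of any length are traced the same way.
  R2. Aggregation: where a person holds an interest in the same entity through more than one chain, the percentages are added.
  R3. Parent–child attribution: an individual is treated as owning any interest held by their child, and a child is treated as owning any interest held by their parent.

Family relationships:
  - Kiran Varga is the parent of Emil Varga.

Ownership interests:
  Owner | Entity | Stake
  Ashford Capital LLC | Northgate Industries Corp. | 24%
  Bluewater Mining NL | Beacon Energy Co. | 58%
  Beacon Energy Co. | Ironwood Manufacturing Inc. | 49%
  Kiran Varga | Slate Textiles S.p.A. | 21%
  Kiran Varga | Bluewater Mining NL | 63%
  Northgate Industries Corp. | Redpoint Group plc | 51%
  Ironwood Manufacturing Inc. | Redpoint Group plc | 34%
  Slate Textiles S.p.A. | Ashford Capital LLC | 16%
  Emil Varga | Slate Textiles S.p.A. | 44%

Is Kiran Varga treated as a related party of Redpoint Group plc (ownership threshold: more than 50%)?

No

By parent–child attribution (R3), Kiran Varga is treated as also owning Emil Varga's interest in Slate Textiles S.p.A, giving 21% + 44% = 65%.
Chain via Slate Textiles S.p.A. → Ashford Capital LLC → Northgate Industries Corp. (R1): 65% × 16% × 24% × 51% = 1.27296% of Redpoint Group plc.
Chain via Bluewater Mining NL → Beacon Energy Co. → Ironwood Manufacturing Inc. (R1): 63% × 58% × 49% × 34% = 6.087564% of Redpoint Group plc.
Aggregating (R2): 1.27296% + 6.087564% = 7.360524%.
7.360524% does not exceed the 50% threshold, so Kiran is not a related party to Redpoint Group plc.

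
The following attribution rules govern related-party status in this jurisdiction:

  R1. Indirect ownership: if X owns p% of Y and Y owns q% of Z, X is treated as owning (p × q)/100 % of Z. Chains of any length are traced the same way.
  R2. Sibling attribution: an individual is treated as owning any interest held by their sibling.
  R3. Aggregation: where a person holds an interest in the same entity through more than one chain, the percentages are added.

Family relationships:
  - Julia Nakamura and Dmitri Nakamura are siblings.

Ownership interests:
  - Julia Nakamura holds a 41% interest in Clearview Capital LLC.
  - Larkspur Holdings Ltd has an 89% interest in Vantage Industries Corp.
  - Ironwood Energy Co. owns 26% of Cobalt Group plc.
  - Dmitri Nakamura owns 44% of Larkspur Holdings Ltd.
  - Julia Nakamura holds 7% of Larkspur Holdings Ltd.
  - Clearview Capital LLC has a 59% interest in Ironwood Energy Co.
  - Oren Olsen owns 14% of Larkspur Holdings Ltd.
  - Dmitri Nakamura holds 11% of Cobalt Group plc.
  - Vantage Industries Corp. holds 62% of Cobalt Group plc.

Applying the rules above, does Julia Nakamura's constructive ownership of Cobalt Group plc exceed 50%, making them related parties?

No

By sibling attribution (R2), Julia Nakamura is treated as also owning Dmitri Nakamura's interest in Larkspur Holdings Ltd, giving 7% + 44% = 51%.
By sibling attribution (R2), Julia Nakamura is treated as owning Dmitri Nakamura's 11% interest in Cobalt Group plc.
Chain via Clearview Capital LLC → Ironwood Energy Co. (R1): 41% × 59% × 26% = 6.2894% of Cobalt Group plc.
Chain via Larkspur Holdings Ltd → Vantage Industries Corp. (R1): 51% × 89% × 62% = 28.1418% of Cobalt Group plc.
Direct interest in Cobalt Group plc: 11%.
Aggregating (R3): 6.2894% + 28.1418% + 11% = 45.4312%.
45.4312% does not exceed the 50% threshold, so Julia is not a related party to Cobalt Group plc.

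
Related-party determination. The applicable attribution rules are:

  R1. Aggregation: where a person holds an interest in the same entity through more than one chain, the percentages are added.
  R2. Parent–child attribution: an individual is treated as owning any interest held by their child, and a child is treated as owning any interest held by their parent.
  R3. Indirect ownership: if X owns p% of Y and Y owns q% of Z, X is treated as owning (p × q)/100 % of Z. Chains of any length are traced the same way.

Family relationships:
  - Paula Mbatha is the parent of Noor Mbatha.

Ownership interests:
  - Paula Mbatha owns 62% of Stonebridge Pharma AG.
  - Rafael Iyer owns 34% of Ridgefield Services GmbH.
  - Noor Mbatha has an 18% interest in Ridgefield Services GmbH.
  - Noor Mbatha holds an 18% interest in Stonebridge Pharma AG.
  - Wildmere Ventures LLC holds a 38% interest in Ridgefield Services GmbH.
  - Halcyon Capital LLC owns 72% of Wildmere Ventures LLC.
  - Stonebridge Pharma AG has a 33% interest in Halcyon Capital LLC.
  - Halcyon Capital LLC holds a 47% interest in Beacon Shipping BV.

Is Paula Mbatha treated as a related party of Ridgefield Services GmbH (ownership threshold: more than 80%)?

No

By parent–child attribution (R2), Paula Mbatha is treated as also owning Noor Mbatha's interest in Stonebridge Pharma AG, giving 62% + 18% = 80%.
By parent–child attribution (R2), Paula Mbatha is treated as owning Noor Mbatha's 18% interest in Ridgefield Services GmbH.
Chain via Stonebridge Pharma AG → Halcyon Capital LLC → Wildmere Ventures LLC (R3): 80% × 33% × 72% × 38% = 7.22304% of Ridgefield Services GmbH.
Direct interest in Ridgefield Services GmbH: 18%.
Aggregating (R1): 7.22304% + 18% = 25.22304%.
25.22304% does not exceed the 80% threshold, so Paula is not a related party to Ridgefield Services GmbH.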